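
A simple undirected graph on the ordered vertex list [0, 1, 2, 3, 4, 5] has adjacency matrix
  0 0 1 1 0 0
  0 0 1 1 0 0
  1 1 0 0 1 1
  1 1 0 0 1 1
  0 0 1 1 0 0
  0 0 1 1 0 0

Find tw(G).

2

A width-2 tree decomposition is:
Bags: B1 = {1, 2, 3}  B2 = {2, 3, 5}  B3 = {0, 2, 3}  B4 = {2, 3, 4}
Tree: B1–B2, B2–B3, B3–B4
Every bag has size at most 3, so the width is 3 − 1 = 2 and tw(G) ≤ 2. Since 2–1–3–5–2 is a cycle in G, G is not acyclic. Forests are exactly the graphs of treewidth ≤ 1, so tw(G) ≥ 2. Combining the bounds, tw(G) = 2.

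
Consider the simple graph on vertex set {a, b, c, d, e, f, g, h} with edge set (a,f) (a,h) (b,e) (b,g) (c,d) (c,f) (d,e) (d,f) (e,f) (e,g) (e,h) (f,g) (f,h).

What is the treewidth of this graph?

2

A width-2 tree decomposition is:
Bags: B1 = {e, f, h}  B2 = {d, e, f}  B3 = {a, f, h}  B4 = {e, f, g}  B5 = {b, e, g}  B6 = {c, d, f}
Tree: B1–B2, B1–B3, B2–B4, B4–B5, B2–B6
Each bag holds 3 vertices, so the decomposition has width 2, which upper-bounds the treewidth. Conversely, {d, e, f} is a clique of size 3, and the vertices of any clique must share a bag in every tree decomposition; so some bag has ≥ 3 vertices and tw(G) ≥ 2. Combining the bounds, tw(G) = 2.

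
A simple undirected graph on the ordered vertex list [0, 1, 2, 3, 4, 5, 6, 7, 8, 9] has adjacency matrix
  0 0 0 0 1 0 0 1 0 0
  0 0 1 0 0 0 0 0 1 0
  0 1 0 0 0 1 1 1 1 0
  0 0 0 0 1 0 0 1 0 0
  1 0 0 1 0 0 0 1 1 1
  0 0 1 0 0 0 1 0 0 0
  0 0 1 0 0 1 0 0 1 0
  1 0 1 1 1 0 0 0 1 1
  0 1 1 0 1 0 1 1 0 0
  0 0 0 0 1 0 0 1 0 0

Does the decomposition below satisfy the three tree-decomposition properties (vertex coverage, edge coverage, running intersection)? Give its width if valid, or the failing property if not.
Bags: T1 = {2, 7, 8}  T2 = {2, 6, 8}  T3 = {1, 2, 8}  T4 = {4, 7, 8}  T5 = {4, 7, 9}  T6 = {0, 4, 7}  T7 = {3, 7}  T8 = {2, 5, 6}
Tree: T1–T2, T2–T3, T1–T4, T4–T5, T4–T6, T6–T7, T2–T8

A tree decomposition must satisfy three properties: every vertex lies in some bag; for every edge, both endpoints lie together in some bag; and for every vertex, the bags containing it form a connected subtree. Here edge (4,3) lies in no bag, so the decomposition is invalid.

No — edge (4,3) lies in no bag.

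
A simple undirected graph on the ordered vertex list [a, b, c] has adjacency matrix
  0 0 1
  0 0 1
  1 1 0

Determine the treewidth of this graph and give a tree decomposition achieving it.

Each bag holds 2 vertices, so the decomposition has width 1, which upper-bounds the treewidth. Since G has at least one edge (e.g. c–a), it is not an edgeless graph, so tw(G) ≥ 1. Hence tw(G) = 1 exactly.

Treewidth 1.
One such decomposition:
Bags: B1 = {a, c}  B2 = {b, c}
Tree: B1–B2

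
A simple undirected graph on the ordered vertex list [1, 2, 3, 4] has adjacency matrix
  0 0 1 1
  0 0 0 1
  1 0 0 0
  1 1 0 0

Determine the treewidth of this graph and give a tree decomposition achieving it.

Treewidth 1.
One such decomposition:
Bags: B1 = {2, 4}  B2 = {1, 4}  B3 = {1, 3}
Tree: B1–B2, B2–B3

The largest bag has 2 vertices, giving width 1; this decomposition certifies tw(G) ≤ 1. G has an edge, so its treewidth is at least 1. The upper and lower bounds meet at 1, so that is the treewidth.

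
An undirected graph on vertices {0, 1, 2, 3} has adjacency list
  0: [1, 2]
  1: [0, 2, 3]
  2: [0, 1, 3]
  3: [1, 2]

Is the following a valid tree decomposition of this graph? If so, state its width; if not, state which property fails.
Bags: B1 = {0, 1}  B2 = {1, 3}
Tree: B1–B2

No — vertex 2 appears in no bag.

A tree decomposition must satisfy three properties: every vertex lies in some bag; for every edge, both endpoints lie together in some bag; and for every vertex, the bags containing it form a connected subtree. Here vertex 2 appears in no bag, so the decomposition is invalid.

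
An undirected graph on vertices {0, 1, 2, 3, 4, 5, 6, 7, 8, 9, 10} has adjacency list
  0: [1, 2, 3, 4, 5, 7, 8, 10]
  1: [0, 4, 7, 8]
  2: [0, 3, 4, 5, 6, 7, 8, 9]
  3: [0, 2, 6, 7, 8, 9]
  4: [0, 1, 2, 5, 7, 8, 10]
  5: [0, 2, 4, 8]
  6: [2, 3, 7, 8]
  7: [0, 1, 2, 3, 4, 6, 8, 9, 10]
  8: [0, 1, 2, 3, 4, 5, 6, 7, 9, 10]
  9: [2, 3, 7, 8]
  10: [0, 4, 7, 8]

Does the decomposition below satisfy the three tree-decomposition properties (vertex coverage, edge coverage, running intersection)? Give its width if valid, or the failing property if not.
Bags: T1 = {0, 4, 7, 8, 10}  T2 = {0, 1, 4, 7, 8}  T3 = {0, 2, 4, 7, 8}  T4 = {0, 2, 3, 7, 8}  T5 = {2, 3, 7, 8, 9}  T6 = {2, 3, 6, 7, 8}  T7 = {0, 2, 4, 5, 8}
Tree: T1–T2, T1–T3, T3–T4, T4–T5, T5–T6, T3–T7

Yes; width 4.

Every vertex of G appears in some bag (union = {0, 1, 2, 3, 4, 5, 6, 7, 8, 9, 10}); every edge is covered by a bag; and for each vertex v the set of bags containing v is connected in the bag tree. The decomposition is therefore valid. The largest bag has 5 vertices, so the width is 4.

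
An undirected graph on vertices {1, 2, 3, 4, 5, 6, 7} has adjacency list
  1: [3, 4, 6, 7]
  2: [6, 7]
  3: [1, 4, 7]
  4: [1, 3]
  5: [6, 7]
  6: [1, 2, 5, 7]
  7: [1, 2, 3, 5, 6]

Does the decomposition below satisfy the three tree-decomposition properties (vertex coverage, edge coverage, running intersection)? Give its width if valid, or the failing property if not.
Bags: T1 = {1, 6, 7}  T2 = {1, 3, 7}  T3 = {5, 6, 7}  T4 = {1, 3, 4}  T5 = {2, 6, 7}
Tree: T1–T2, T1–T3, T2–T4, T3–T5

Checking the three conditions: (i) the bags cover all of {1, 2, 3, 4, 5, 6, 7}; (ii) for each edge, some bag contains both endpoints; (iii) the bags containing any fixed vertex form a subtree. All hold, so the decomposition is valid with width 3 − 1 = 2.

Yes; width 2.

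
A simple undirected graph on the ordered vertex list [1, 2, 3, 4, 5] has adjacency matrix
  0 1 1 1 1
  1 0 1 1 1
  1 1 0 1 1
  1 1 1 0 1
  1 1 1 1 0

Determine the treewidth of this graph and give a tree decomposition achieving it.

With just one bag of size 5, the width is 5 − 1 = 4, so tw(G) ≤ 4. Conversely, {1, 2, 3, 4, 5} is a clique of size 5, and the vertices of any clique must share a bag in every tree decomposition; so some bag has ≥ 5 vertices and tw(G) ≥ 4. Hence tw(G) = 4 exactly.

Treewidth 4.
Bags: B1 = {1, 2, 3, 4, 5}
Tree: (single bag)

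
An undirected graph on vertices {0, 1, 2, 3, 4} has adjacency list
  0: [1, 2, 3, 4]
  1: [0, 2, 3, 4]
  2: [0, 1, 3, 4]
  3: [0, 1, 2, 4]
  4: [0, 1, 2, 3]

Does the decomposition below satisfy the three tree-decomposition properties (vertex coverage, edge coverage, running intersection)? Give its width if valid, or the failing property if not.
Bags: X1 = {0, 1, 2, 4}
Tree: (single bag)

No — vertex 3 appears in no bag.

A tree decomposition must satisfy three properties: every vertex lies in some bag; for every edge, both endpoints lie together in some bag; and for every vertex, the bags containing it form a connected subtree. Here vertex 3 appears in no bag, so the decomposition is invalid.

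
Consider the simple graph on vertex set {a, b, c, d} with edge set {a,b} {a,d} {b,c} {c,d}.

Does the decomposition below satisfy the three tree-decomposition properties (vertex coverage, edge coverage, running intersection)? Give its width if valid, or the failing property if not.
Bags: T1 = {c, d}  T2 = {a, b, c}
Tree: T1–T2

No — edge (a,d) lies in no bag.

A tree decomposition must satisfy three properties: every vertex lies in some bag; for every edge, both endpoints lie together in some bag; and for every vertex, the bags containing it form a connected subtree. Here edge (a,d) lies in no bag, so the decomposition is invalid.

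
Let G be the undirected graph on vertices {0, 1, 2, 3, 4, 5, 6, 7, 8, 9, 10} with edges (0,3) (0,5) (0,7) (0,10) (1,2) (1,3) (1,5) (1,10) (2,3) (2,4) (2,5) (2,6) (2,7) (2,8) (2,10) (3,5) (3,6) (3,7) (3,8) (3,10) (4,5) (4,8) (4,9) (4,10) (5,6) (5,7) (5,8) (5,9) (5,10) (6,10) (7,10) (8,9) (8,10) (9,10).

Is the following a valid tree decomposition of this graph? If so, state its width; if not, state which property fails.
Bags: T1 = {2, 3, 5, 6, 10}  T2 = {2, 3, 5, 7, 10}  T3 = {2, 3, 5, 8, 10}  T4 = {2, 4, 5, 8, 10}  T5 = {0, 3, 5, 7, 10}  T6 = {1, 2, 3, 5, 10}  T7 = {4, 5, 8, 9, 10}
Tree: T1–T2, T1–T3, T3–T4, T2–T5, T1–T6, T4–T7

Yes; width 4.

Every vertex of G appears in some bag (union = {0, 1, 2, 3, 4, 5, 6, 7, 8, 9, 10}); every edge is covered by a bag; and for each vertex v the set of bags containing v is connected in the bag tree. The decomposition is therefore valid. The largest bag has 5 vertices, so the width is 4.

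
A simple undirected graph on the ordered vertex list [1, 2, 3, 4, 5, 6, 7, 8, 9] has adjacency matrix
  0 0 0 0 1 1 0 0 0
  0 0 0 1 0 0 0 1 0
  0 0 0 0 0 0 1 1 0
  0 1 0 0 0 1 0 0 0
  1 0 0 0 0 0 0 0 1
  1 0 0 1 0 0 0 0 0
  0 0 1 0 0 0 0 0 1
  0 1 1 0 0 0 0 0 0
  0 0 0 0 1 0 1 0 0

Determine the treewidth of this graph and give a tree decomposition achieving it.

Treewidth 2.
Bags: B1 = {1, 5, 6}  B2 = {4, 5, 6}  B3 = {2, 4, 5}  B4 = {2, 5, 8}  B5 = {3, 5, 8}  B6 = {3, 5, 7}  B7 = {5, 7, 9}
Tree: B1–B2, B2–B3, B3–B4, B4–B5, B5–B6, B6–B7

The largest bag has 3 vertices, giving width 2; this decomposition certifies tw(G) ≤ 2. The edges 5–1–6–4–2–8–3–7–9–5 form a cycle, so G is not a tree and its treewidth is at least 2. Therefore the treewidth is 2.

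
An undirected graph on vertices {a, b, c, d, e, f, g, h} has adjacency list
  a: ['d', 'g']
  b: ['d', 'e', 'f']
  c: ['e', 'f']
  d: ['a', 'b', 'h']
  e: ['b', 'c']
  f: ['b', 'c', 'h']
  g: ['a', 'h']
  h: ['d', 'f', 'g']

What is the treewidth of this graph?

2

A width-2 tree decomposition is:
Bags: B1 = {b, c, e}  B2 = {b, c, f}  B3 = {b, d, f}  B4 = {d, f, h}  B5 = {a, d, h}  B6 = {a, g, h}
Tree: B1–B2, B2–B3, B3–B4, B4–B5, B5–B6
The largest bag has 3 vertices, giving width 2; this decomposition certifies tw(G) ≤ 2. The edges e–c–f–b–e form a cycle, so G is not a tree and its treewidth is at least 2. Hence tw(G) = 2 exactly.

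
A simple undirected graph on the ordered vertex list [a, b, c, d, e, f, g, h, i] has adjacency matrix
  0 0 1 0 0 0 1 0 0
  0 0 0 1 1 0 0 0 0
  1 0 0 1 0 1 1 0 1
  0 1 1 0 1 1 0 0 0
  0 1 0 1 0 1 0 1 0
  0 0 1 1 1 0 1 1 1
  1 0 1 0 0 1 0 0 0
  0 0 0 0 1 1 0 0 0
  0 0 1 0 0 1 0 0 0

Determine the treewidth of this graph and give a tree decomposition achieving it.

The largest bag has 3 vertices, giving width 2; this decomposition certifies tw(G) ≤ 2. On the other hand G contains the 3-clique {a, c, g}. A clique must lie in a single bag of any decomposition, so no decomposition can have width below 2. Therefore the treewidth is 2.

Treewidth 2.
Bags: B1 = {c, f, g}  B2 = {c, d, f}  B3 = {a, c, g}  B4 = {d, e, f}  B5 = {b, d, e}  B6 = {c, f, i}  B7 = {e, f, h}
Tree: B1–B2, B1–B3, B2–B4, B4–B5, B1–B6, B4–B7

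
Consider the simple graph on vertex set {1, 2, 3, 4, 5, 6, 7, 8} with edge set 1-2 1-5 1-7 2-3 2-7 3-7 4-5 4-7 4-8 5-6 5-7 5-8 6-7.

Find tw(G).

2

A width-2 tree decomposition is:
Bags: B1 = {4, 5, 7}  B2 = {1, 5, 7}  B3 = {4, 5, 8}  B4 = {5, 6, 7}  B5 = {1, 2, 7}  B6 = {2, 3, 7}
Tree: B1–B2, B1–B3, B1–B4, B2–B5, B5–B6
Each bag holds 3 vertices, so the decomposition has width 2, which upper-bounds the treewidth. On the other hand G contains the 3-clique {4, 5, 8}. A clique must lie in a single bag of any decomposition, so no decomposition can have width below 2. Combining the bounds, tw(G) = 2.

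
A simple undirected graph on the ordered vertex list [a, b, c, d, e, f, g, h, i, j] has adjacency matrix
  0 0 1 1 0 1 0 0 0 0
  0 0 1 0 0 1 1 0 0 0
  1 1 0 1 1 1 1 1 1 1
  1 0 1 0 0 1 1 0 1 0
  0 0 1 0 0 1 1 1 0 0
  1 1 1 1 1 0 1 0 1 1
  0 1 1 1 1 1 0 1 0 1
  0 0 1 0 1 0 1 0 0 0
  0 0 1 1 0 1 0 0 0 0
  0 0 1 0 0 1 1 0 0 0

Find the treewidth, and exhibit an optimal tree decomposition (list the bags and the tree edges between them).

Treewidth 3.
One optimal decomposition is:
Bags: B1 = {c, d, f, g}  B2 = {c, d, f, i}  B3 = {c, f, g, j}  B4 = {b, c, f, g}  B5 = {a, c, d, f}  B6 = {c, e, f, g}  B7 = {c, e, g, h}
Tree: B1–B2, B1–B3, B3–B4, B2–B5, B1–B6, B6–B7

Every bag has size at most 4, so the width is 4 − 1 = 3 and tw(G) ≤ 3. Conversely, {c, e, g, h} is a clique of size 4, and the vertices of any clique must share a bag in every tree decomposition; so some bag has ≥ 4 vertices and tw(G) ≥ 3. The upper and lower bounds meet at 3, so that is the treewidth.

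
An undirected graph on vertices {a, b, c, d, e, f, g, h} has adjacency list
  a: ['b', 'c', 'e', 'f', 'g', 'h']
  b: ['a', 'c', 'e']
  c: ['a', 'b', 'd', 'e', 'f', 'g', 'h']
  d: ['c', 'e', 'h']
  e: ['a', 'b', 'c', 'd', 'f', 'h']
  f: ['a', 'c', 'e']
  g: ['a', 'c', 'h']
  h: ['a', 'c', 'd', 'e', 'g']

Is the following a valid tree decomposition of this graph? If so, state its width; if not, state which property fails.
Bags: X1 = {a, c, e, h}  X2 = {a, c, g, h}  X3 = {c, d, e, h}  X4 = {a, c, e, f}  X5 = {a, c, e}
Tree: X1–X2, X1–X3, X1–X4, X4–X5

A tree decomposition must satisfy three properties: every vertex lies in some bag; for every edge, both endpoints lie together in some bag; and for every vertex, the bags containing it form a connected subtree. Here vertex b appears in no bag, so the decomposition is invalid.

No — vertex b appears in no bag.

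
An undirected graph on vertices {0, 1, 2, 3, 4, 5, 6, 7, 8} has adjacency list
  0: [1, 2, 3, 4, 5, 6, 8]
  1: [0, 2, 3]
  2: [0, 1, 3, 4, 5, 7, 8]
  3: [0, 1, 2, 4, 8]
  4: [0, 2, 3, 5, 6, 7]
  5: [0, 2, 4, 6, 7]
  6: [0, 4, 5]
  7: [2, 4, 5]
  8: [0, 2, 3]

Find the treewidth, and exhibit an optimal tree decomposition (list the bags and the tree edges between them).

Treewidth 3.
Bags: B1 = {0, 2, 4, 5}  B2 = {0, 2, 3, 4}  B3 = {2, 4, 5, 7}  B4 = {0, 4, 5, 6}  B5 = {0, 1, 2, 3}  B6 = {0, 2, 3, 8}
Tree: B1–B2, B1–B3, B1–B4, B2–B5, B5–B6

The largest bag has 4 vertices, giving width 3; this decomposition certifies tw(G) ≤ 3. For the lower bound, the 4 vertices {0, 2, 3, 8} are pairwise adjacent, and any tree decomposition puts a clique entirely inside one bag — forcing width ≥ 3. The upper and lower bounds meet at 3, so that is the treewidth.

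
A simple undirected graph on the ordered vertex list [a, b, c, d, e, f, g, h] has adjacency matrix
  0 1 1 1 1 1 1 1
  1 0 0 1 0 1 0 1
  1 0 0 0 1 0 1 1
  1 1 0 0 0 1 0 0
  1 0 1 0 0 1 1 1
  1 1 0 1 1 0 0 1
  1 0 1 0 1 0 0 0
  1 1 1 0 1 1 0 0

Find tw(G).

3

A width-3 tree decomposition is:
Bags: B1 = {a, c, e, h}  B2 = {a, e, f, h}  B3 = {a, c, e, g}  B4 = {a, b, f, h}  B5 = {a, b, d, f}
Tree: B1–B2, B1–B3, B2–B4, B4–B5
Every bag has size at most 4, so the width is 4 − 1 = 3 and tw(G) ≤ 3. On the other hand G contains the 4-clique {a, c, e, g}. A clique must lie in a single bag of any decomposition, so no decomposition can have width below 3. Therefore the treewidth is 3.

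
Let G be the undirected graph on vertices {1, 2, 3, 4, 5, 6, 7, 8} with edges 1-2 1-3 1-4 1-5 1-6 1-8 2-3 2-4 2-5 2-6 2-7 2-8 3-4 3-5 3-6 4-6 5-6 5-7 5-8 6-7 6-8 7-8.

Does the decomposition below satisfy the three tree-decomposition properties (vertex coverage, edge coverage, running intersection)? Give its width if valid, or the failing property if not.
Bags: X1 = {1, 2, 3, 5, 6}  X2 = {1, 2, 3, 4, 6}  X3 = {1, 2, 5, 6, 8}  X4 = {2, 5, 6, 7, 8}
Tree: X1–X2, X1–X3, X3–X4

Yes; width 4.

Vertex coverage: the bags together contain {1, 2, 3, 4, 5, 6, 7, 8}, the full vertex set. Edge coverage: each edge of G has both endpoints in at least one bag. Running intersection: for every vertex, the bags containing it form a connected subtree. All three properties hold, so this is a valid tree decomposition of width max|bag| − 1 = 4, and hence tw(G) ≤ 4.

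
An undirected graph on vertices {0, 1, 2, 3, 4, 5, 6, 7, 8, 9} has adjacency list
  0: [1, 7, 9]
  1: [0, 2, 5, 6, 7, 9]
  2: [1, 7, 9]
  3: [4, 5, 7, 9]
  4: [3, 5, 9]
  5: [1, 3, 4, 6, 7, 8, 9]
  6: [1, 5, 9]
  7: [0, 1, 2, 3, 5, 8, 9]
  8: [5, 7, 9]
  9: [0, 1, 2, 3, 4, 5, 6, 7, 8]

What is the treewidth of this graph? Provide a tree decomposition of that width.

Each bag holds 4 vertices, so the decomposition has width 3, which upper-bounds the treewidth. For the lower bound, the 4 vertices {0, 1, 7, 9} are pairwise adjacent, and any tree decomposition puts a clique entirely inside one bag — forcing width ≥ 3. Hence tw(G) = 3 exactly.

Treewidth 3.
One such decomposition:
Bags: B1 = {0, 1, 7, 9}  B2 = {1, 5, 7, 9}  B3 = {1, 2, 7, 9}  B4 = {3, 5, 7, 9}  B5 = {5, 7, 8, 9}  B6 = {1, 5, 6, 9}  B7 = {3, 4, 5, 9}
Tree: B1–B2, B2–B3, B2–B4, B4–B5, B2–B6, B4–B7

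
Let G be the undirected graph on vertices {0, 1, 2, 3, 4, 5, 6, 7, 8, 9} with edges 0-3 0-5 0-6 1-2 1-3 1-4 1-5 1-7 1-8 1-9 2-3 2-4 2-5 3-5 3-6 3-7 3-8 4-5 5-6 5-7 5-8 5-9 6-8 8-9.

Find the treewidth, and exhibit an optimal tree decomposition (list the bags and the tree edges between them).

Treewidth 3.
Bags: B1 = {3, 5, 6, 8}  B2 = {1, 3, 5, 8}  B3 = {1, 2, 3, 5}  B4 = {0, 3, 5, 6}  B5 = {1, 5, 8, 9}  B6 = {1, 3, 5, 7}  B7 = {1, 2, 4, 5}
Tree: B1–B2, B2–B3, B1–B4, B2–B5, B3–B6, B3–B7

Every bag has size at most 4, so the width is 4 − 1 = 3 and tw(G) ≤ 3. For the lower bound, the 4 vertices {0, 3, 5, 6} are pairwise adjacent, and any tree decomposition puts a clique entirely inside one bag — forcing width ≥ 3. Combining the bounds, tw(G) = 3.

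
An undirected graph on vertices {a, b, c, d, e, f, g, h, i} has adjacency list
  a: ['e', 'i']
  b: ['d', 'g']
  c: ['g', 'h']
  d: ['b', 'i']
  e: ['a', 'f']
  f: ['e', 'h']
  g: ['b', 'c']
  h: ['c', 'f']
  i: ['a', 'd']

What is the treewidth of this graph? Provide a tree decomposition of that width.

Each bag holds 3 vertices, so the decomposition has width 2, which upper-bounds the treewidth. Since f–e–a–i–d–b–g–c–h–f is a cycle in G, G is not acyclic. Forests are exactly the graphs of treewidth ≤ 1, so tw(G) ≥ 2. Hence tw(G) = 2 exactly.

Treewidth 2.
Bags: B1 = {a, e, f}  B2 = {a, f, i}  B3 = {d, f, i}  B4 = {b, d, f}  B5 = {b, f, g}  B6 = {c, f, g}  B7 = {c, f, h}
Tree: B1–B2, B2–B3, B3–B4, B4–B5, B5–B6, B6–B7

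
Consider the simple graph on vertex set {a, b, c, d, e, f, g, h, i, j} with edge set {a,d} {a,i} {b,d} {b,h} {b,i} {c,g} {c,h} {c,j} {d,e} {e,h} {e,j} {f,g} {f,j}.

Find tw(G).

A width-2 tree decomposition is:
Bags: B1 = {a, b, i}  B2 = {a, b, d}  B3 = {b, d, h}  B4 = {d, e, h}  B5 = {c, e, h}  B6 = {c, e, j}  B7 = {c, g, j}  B8 = {f, g, j}
Tree: B1–B2, B2–B3, B3–B4, B4–B5, B5–B6, B6–B7, B7–B8
Every bag has size at most 3, so the width is 3 − 1 = 2 and tw(G) ≤ 2. Since i–a–d–b–i is a cycle in G, G is not acyclic. Forests are exactly the graphs of treewidth ≤ 1, so tw(G) ≥ 2. The upper and lower bounds meet at 2, so that is the treewidth.

2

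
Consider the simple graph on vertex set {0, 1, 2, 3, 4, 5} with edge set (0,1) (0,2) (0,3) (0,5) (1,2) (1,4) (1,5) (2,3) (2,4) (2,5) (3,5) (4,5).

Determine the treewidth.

A width-3 tree decomposition is:
Bags: B1 = {0, 2, 3, 5}  B2 = {0, 1, 2, 5}  B3 = {1, 2, 4, 5}
Tree: B1–B2, B2–B3
The largest bag has 4 vertices, giving width 3; this decomposition certifies tw(G) ≤ 3. On the other hand G contains the 4-clique {0, 1, 2, 5}. A clique must lie in a single bag of any decomposition, so no decomposition can have width below 3. Hence tw(G) = 3 exactly.

3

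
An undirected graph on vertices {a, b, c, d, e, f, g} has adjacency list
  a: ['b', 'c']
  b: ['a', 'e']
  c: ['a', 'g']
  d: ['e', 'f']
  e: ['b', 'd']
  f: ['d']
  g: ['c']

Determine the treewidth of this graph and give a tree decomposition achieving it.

Treewidth 1.
One optimal decomposition is:
Bags: B1 = {d, f}  B2 = {d, e}  B3 = {b, e}  B4 = {a, b}  B5 = {a, c}  B6 = {c, g}
Tree: B1–B2, B2–B3, B3–B4, B4–B5, B5–B6

The largest bag has 2 vertices, giving width 1; this decomposition certifies tw(G) ≤ 1. G has an edge, so its treewidth is at least 1. Hence tw(G) = 1 exactly.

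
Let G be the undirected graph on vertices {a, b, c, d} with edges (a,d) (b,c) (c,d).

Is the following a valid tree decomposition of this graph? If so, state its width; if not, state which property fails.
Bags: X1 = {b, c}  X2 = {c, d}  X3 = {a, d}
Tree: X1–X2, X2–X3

Checking the three conditions: (i) the bags cover all of {a, b, c, d}; (ii) for each edge, some bag contains both endpoints; (iii) the bags containing any fixed vertex form a subtree. All hold, so the decomposition is valid with width 2 − 1 = 1.

Yes; width 1.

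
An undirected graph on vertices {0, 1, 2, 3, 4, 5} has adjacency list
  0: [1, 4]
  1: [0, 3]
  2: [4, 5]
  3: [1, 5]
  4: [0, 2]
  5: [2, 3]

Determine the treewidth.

2

A width-2 tree decomposition is:
Bags: B1 = {0, 1, 4}  B2 = {1, 3, 4}  B3 = {3, 4, 5}  B4 = {2, 4, 5}
Tree: B1–B2, B2–B3, B3–B4
Each bag holds 3 vertices, so the decomposition has width 2, which upper-bounds the treewidth. Since 4–0–1–3–5–2–4 is a cycle in G, G is not acyclic. Forests are exactly the graphs of treewidth ≤ 1, so tw(G) ≥ 2. Combining the bounds, tw(G) = 2.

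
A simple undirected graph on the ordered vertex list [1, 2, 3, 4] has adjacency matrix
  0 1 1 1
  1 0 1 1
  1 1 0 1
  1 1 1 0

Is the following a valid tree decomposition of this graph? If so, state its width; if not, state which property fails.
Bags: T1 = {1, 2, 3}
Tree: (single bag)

No — vertex 4 appears in no bag.

A tree decomposition must satisfy three properties: every vertex lies in some bag; for every edge, both endpoints lie together in some bag; and for every vertex, the bags containing it form a connected subtree. Here vertex 4 appears in no bag, so the decomposition is invalid.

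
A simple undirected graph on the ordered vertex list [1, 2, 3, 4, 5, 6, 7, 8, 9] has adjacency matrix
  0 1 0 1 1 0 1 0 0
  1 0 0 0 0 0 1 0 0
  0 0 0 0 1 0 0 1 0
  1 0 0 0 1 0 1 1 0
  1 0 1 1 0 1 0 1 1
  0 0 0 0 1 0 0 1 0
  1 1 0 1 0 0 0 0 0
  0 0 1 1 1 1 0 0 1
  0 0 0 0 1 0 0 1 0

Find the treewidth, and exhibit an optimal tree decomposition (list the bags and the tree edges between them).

The largest bag has 3 vertices, giving width 2; this decomposition certifies tw(G) ≤ 2. On the other hand G contains the 3-clique {1, 2, 7}. A clique must lie in a single bag of any decomposition, so no decomposition can have width below 2. Hence tw(G) = 2 exactly.

Treewidth 2.
One optimal decomposition is:
Bags: B1 = {5, 8, 9}  B2 = {4, 5, 8}  B3 = {5, 6, 8}  B4 = {1, 4, 5}  B5 = {1, 4, 7}  B6 = {3, 5, 8}  B7 = {1, 2, 7}
Tree: B1–B2, B1–B3, B2–B4, B4–B5, B3–B6, B5–B7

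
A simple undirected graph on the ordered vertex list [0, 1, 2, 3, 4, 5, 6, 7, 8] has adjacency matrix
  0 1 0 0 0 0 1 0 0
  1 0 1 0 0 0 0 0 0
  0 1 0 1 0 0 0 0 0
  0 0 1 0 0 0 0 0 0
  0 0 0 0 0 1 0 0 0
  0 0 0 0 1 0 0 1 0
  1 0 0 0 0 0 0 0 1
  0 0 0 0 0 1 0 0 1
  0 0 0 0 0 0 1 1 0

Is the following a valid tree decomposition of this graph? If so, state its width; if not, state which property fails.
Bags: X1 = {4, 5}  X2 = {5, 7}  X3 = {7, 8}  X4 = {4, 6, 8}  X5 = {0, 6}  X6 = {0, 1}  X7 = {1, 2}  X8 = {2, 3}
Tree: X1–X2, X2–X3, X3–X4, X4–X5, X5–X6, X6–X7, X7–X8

A tree decomposition must satisfy three properties: every vertex lies in some bag; for every edge, both endpoints lie together in some bag; and for every vertex, the bags containing it form a connected subtree. Here bags containing vertex 4 are not connected in the tree, so the decomposition is invalid.

No — bags containing vertex 4 are not connected in the tree.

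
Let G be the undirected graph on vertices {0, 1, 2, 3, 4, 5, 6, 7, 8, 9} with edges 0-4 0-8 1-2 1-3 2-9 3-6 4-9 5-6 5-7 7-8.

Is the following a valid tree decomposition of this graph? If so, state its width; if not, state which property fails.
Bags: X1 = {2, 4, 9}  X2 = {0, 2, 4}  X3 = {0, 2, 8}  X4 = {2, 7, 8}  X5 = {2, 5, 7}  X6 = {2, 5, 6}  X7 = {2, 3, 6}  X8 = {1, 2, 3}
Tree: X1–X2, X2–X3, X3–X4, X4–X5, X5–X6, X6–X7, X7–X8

Yes; width 2.

Checking the three conditions: (i) the bags cover all of {0, 1, 2, 3, 4, 5, 6, 7, 8, 9}; (ii) for each edge, some bag contains both endpoints; (iii) the bags containing any fixed vertex form a subtree. All hold, so the decomposition is valid with width 3 − 1 = 2.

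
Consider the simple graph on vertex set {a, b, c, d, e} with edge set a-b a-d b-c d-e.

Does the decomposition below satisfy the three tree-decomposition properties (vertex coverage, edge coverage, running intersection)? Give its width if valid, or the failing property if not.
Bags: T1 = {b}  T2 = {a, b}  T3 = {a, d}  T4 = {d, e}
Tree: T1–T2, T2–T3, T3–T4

A tree decomposition must satisfy three properties: every vertex lies in some bag; for every edge, both endpoints lie together in some bag; and for every vertex, the bags containing it form a connected subtree. Here vertex c appears in no bag, so the decomposition is invalid.

No — vertex c appears in no bag.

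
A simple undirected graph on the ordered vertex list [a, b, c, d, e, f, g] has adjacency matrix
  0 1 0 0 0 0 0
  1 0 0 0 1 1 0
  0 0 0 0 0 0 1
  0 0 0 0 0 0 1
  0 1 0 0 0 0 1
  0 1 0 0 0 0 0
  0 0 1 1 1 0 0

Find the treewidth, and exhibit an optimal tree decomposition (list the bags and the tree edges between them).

Treewidth 1.
One such decomposition:
Bags: B1 = {b, e}  B2 = {b, f}  B3 = {e, g}  B4 = {c, g}  B5 = {a, b}  B6 = {d, g}
Tree: B1–B2, B1–B3, B3–B4, B2–B5, B4–B6

The largest bag has 2 vertices, giving width 1; this decomposition certifies tw(G) ≤ 1. G has an edge, so its treewidth is at least 1. Therefore the treewidth is 1.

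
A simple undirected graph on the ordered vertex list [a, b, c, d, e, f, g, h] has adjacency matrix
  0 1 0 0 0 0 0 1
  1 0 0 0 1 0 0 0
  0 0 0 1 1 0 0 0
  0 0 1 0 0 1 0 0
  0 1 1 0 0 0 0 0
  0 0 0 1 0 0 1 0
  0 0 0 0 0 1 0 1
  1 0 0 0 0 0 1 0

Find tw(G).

2

A width-2 tree decomposition is:
Bags: B1 = {c, d, f}  B2 = {c, e, f}  B3 = {b, e, f}  B4 = {a, b, f}  B5 = {a, f, h}  B6 = {f, g, h}
Tree: B1–B2, B2–B3, B3–B4, B4–B5, B5–B6
The largest bag has 3 vertices, giving width 2; this decomposition certifies tw(G) ≤ 2. The edges f–d–c–e–b–a–h–g–f form a cycle, so G is not a tree and its treewidth is at least 2. Therefore the treewidth is 2.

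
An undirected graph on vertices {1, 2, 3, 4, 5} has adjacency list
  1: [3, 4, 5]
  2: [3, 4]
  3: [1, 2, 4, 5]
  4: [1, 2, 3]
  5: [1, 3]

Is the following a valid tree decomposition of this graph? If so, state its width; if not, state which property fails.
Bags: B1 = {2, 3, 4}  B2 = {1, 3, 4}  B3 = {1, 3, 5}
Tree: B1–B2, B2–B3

Yes; width 2.

Checking the three conditions: (i) the bags cover all of {1, 2, 3, 4, 5}; (ii) for each edge, some bag contains both endpoints; (iii) the bags containing any fixed vertex form a subtree. All hold, so the decomposition is valid with width 3 − 1 = 2.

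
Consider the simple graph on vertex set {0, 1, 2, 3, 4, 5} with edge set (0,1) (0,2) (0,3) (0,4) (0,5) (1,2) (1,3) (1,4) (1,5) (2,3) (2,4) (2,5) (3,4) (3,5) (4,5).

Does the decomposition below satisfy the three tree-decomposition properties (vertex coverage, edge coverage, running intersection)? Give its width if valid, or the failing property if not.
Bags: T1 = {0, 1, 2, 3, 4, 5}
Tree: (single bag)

Every vertex of G appears in some bag (union = {0, 1, 2, 3, 4, 5}); every edge is covered by a bag; and for each vertex v the set of bags containing v is connected in the bag tree. The decomposition is therefore valid. The largest bag has 6 vertices, so the width is 5.

Yes; width 5.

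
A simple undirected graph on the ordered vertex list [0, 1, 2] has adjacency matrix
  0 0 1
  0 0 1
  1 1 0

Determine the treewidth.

A width-1 tree decomposition is:
Bags: B1 = {0, 2}  B2 = {1, 2}
Tree: B1–B2
Each bag holds 2 vertices, so the decomposition has width 1, which upper-bounds the treewidth. Since G has at least one edge (e.g. 0–2), it is not an edgeless graph, so tw(G) ≥ 1. Combining the bounds, tw(G) = 1.

1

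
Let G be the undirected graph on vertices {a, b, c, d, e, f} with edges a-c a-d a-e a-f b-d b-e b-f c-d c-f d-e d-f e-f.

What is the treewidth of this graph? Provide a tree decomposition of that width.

Treewidth 3.
One optimal decomposition is:
Bags: B1 = {a, c, d, f}  B2 = {a, d, e, f}  B3 = {b, d, e, f}
Tree: B1–B2, B2–B3

Every bag has size at most 4, so the width is 4 − 1 = 3 and tw(G) ≤ 3. Conversely, {a, d, e, f} is a clique of size 4, and the vertices of any clique must share a bag in every tree decomposition; so some bag has ≥ 4 vertices and tw(G) ≥ 3. Therefore the treewidth is 3.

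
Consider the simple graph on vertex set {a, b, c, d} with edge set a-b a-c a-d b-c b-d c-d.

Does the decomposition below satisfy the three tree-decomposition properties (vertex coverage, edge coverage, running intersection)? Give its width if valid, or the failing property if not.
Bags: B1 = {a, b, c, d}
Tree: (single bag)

Every vertex of G appears in some bag (union = {a, b, c, d}); every edge is covered by a bag; and for each vertex v the set of bags containing v is connected in the bag tree. The decomposition is therefore valid. The largest bag has 4 vertices, so the width is 3.

Yes; width 3.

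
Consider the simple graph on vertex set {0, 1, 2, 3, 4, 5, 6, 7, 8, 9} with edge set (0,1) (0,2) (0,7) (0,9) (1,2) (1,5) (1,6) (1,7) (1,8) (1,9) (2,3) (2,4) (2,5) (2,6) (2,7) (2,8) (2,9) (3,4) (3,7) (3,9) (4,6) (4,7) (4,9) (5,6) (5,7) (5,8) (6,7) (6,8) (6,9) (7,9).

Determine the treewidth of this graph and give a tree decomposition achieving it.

Each bag holds 5 vertices, so the decomposition has width 4, which upper-bounds the treewidth. For the lower bound, the 5 vertices {1, 2, 5, 6, 8} are pairwise adjacent, and any tree decomposition puts a clique entirely inside one bag — forcing width ≥ 4. Therefore the treewidth is 4.

Treewidth 4.
Bags: B1 = {1, 2, 6, 7, 9}  B2 = {2, 4, 6, 7, 9}  B3 = {1, 2, 5, 6, 7}  B4 = {1, 2, 5, 6, 8}  B5 = {2, 3, 4, 7, 9}  B6 = {0, 1, 2, 7, 9}
Tree: B1–B2, B1–B3, B3–B4, B2–B5, B1–B6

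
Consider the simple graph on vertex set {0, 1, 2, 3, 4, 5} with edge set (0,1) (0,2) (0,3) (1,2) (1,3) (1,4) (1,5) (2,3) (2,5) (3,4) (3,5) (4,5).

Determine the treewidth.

A width-3 tree decomposition is:
Bags: B1 = {1, 2, 3, 5}  B2 = {0, 1, 2, 3}  B3 = {1, 3, 4, 5}
Tree: B1–B2, B1–B3
Each bag holds 4 vertices, so the decomposition has width 3, which upper-bounds the treewidth. Conversely, {0, 1, 2, 3} is a clique of size 4, and the vertices of any clique must share a bag in every tree decomposition; so some bag has ≥ 4 vertices and tw(G) ≥ 3. The upper and lower bounds meet at 3, so that is the treewidth.

3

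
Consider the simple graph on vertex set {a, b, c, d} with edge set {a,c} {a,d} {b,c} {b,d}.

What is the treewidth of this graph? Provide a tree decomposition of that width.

Every bag has size at most 3, so the width is 3 − 1 = 2 and tw(G) ≤ 2. Since c–b–d–a–c is a cycle in G, G is not acyclic. Forests are exactly the graphs of treewidth ≤ 1, so tw(G) ≥ 2. Combining the bounds, tw(G) = 2.

Treewidth 2.
Bags: B1 = {b, c, d}  B2 = {a, c, d}
Tree: B1–B2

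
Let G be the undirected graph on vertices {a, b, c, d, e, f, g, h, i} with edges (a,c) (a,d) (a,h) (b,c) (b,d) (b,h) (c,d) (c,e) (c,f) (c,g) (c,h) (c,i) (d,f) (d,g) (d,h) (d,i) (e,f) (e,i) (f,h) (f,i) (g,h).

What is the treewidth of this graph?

A width-3 tree decomposition is:
Bags: B1 = {c, d, f, h}  B2 = {c, d, f, i}  B3 = {c, d, g, h}  B4 = {a, c, d, h}  B5 = {b, c, d, h}  B6 = {c, e, f, i}
Tree: B1–B2, B1–B3, B3–B4, B1–B5, B2–B6
Every bag has size at most 4, so the width is 4 − 1 = 3 and tw(G) ≤ 3. For the lower bound, the 4 vertices {c, d, g, h} are pairwise adjacent, and any tree decomposition puts a clique entirely inside one bag — forcing width ≥ 3. Therefore the treewidth is 3.

3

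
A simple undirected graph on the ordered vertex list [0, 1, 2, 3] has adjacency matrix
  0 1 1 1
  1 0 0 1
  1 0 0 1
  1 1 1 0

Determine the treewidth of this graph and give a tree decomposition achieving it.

Each bag holds 3 vertices, so the decomposition has width 2, which upper-bounds the treewidth. For the lower bound, the 3 vertices {0, 1, 3} are pairwise adjacent, and any tree decomposition puts a clique entirely inside one bag — forcing width ≥ 2. Combining the bounds, tw(G) = 2.

Treewidth 2.
One such decomposition:
Bags: B1 = {0, 2, 3}  B2 = {0, 1, 3}
Tree: B1–B2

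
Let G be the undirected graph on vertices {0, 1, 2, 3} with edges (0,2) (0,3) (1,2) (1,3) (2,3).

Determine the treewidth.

2

A width-2 tree decomposition is:
Bags: B1 = {0, 2, 3}  B2 = {1, 2, 3}
Tree: B1–B2
Each bag holds 3 vertices, so the decomposition has width 2, which upper-bounds the treewidth. On the other hand G contains the 3-clique {0, 2, 3}. A clique must lie in a single bag of any decomposition, so no decomposition can have width below 2. Combining the bounds, tw(G) = 2.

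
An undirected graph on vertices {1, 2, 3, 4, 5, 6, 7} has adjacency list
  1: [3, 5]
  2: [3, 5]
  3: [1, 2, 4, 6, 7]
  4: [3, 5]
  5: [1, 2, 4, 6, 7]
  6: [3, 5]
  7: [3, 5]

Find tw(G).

2

A width-2 tree decomposition is:
Bags: B1 = {1, 3, 5}  B2 = {3, 4, 5}  B3 = {3, 5, 6}  B4 = {2, 3, 5}  B5 = {3, 5, 7}
Tree: B1–B2, B2–B3, B3–B4, B4–B5
The largest bag has 3 vertices, giving width 2; this decomposition certifies tw(G) ≤ 2. Since 5–1–3–4–5 is a cycle in G, G is not acyclic. Forests are exactly the graphs of treewidth ≤ 1, so tw(G) ≥ 2. Combining the bounds, tw(G) = 2.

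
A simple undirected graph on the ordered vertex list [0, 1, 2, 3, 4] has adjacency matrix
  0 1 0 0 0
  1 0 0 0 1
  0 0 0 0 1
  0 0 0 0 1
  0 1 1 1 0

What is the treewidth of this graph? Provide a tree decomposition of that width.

Every bag has size at most 2, so the width is 2 − 1 = 1 and tw(G) ≤ 1. Since G has at least one edge (e.g. 2–4), it is not an edgeless graph, so tw(G) ≥ 1. Combining the bounds, tw(G) = 1.

Treewidth 1.
Bags: B1 = {2, 4}  B2 = {1, 4}  B3 = {0, 1}  B4 = {3, 4}
Tree: B1–B2, B2–B3, B2–B4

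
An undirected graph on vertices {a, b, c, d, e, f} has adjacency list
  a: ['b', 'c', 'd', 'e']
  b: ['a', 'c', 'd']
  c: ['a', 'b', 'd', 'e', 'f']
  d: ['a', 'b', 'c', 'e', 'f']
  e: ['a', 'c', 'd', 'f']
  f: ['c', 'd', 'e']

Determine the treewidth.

3

A width-3 tree decomposition is:
Bags: B1 = {a, c, d, e}  B2 = {a, b, c, d}  B3 = {c, d, e, f}
Tree: B1–B2, B1–B3
Each bag holds 4 vertices, so the decomposition has width 3, which upper-bounds the treewidth. On the other hand G contains the 4-clique {c, d, e, f}. A clique must lie in a single bag of any decomposition, so no decomposition can have width below 3. The upper and lower bounds meet at 3, so that is the treewidth.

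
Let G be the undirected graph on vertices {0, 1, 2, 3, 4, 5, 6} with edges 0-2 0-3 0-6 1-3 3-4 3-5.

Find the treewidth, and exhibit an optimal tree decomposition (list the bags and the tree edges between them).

Treewidth 1.
One such decomposition:
Bags: B1 = {0, 6}  B2 = {0, 3}  B3 = {0, 2}  B4 = {3, 5}  B5 = {3, 4}  B6 = {1, 3}
Tree: B1–B2, B1–B3, B2–B4, B2–B5, B2–B6

Each bag holds 2 vertices, so the decomposition has width 1, which upper-bounds the treewidth. Any graph with an edge has treewidth ≥ 1, and G has the edge 6–0. Therefore the treewidth is 1.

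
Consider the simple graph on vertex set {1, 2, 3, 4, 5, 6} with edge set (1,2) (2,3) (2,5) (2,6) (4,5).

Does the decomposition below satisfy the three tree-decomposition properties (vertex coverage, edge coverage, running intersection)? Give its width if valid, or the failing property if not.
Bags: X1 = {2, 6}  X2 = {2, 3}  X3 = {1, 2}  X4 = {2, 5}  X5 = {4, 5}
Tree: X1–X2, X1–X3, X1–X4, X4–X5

Every vertex of G appears in some bag (union = {1, 2, 3, 4, 5, 6}); every edge is covered by a bag; and for each vertex v the set of bags containing v is connected in the bag tree. The decomposition is therefore valid. The largest bag has 2 vertices, so the width is 1.

Yes; width 1.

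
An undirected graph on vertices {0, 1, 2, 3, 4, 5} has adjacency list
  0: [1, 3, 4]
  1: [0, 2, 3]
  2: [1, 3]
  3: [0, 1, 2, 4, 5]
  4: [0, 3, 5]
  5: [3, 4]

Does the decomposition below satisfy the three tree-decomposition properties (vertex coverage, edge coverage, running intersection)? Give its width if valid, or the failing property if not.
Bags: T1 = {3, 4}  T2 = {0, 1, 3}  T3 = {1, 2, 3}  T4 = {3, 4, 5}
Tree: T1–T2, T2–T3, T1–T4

A tree decomposition must satisfy three properties: every vertex lies in some bag; for every edge, both endpoints lie together in some bag; and for every vertex, the bags containing it form a connected subtree. Here edge (0,4) lies in no bag, so the decomposition is invalid.

No — edge (0,4) lies in no bag.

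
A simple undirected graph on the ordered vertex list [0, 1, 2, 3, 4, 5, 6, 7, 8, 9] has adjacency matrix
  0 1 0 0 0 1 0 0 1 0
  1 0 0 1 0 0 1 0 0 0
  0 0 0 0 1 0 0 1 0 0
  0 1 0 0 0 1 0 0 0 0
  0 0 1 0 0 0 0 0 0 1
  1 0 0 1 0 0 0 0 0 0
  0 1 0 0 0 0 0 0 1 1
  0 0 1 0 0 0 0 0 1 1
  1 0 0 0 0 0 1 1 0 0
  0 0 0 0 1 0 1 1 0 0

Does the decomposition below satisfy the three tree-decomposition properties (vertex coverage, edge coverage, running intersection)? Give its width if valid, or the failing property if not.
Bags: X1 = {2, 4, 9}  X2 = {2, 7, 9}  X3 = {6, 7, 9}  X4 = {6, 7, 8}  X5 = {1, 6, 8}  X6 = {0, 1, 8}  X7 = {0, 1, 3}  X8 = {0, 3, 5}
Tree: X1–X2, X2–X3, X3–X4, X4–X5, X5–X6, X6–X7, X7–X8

Every vertex of G appears in some bag (union = {0, 1, 2, 3, 4, 5, 6, 7, 8, 9}); every edge is covered by a bag; and for each vertex v the set of bags containing v is connected in the bag tree. The decomposition is therefore valid. The largest bag has 3 vertices, so the width is 2.

Yes; width 2.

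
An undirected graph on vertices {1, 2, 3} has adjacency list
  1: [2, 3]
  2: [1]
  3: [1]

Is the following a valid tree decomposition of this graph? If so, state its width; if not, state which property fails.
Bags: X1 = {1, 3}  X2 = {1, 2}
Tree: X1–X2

Yes; width 1.

Every vertex of G appears in some bag (union = {1, 2, 3}); every edge is covered by a bag; and for each vertex v the set of bags containing v is connected in the bag tree. The decomposition is therefore valid. The largest bag has 2 vertices, so the width is 1.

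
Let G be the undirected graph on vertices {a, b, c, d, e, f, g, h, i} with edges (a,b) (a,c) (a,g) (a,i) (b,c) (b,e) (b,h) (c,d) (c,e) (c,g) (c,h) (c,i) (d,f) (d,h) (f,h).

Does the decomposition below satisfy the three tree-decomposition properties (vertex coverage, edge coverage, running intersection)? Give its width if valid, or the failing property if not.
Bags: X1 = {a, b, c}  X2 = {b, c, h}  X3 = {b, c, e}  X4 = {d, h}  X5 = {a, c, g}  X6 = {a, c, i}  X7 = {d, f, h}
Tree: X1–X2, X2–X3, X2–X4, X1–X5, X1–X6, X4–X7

A tree decomposition must satisfy three properties: every vertex lies in some bag; for every edge, both endpoints lie together in some bag; and for every vertex, the bags containing it form a connected subtree. Here edge (c,d) lies in no bag, so the decomposition is invalid.

No — edge (c,d) lies in no bag.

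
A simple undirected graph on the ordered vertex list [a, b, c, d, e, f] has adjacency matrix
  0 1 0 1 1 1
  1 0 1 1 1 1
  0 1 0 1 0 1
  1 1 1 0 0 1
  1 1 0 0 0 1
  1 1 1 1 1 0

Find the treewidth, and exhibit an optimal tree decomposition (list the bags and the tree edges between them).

Every bag has size at most 4, so the width is 4 − 1 = 3 and tw(G) ≤ 3. For the lower bound, the 4 vertices {b, c, d, f} are pairwise adjacent, and any tree decomposition puts a clique entirely inside one bag — forcing width ≥ 3. Therefore the treewidth is 3.

Treewidth 3.
One such decomposition:
Bags: B1 = {a, b, d, f}  B2 = {a, b, e, f}  B3 = {b, c, d, f}
Tree: B1–B2, B1–B3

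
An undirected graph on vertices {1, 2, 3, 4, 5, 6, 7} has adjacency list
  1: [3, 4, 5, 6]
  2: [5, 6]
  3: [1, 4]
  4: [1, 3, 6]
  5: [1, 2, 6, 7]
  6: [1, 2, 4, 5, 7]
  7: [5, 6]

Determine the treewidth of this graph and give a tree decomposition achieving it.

Every bag has size at most 3, so the width is 3 − 1 = 2 and tw(G) ≤ 2. On the other hand G contains the 3-clique {1, 3, 4}. A clique must lie in a single bag of any decomposition, so no decomposition can have width below 2. Combining the bounds, tw(G) = 2.

Treewidth 2.
One such decomposition:
Bags: B1 = {1, 5, 6}  B2 = {2, 5, 6}  B3 = {5, 6, 7}  B4 = {1, 4, 6}  B5 = {1, 3, 4}
Tree: B1–B2, B1–B3, B1–B4, B4–B5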